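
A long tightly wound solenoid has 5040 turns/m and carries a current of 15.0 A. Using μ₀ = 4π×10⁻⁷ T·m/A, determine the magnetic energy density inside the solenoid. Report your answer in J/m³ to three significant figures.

u ≈ 3590 J/m³

B = μ₀nI = (4π×10⁻⁷)(5.040×10^3)(15.0) = 9.500×10^-2 T.
u = B²/(2μ₀) = (9.500×10^-2)²/(2×4π×10⁻⁷) = 3.591×10^3 J/m³.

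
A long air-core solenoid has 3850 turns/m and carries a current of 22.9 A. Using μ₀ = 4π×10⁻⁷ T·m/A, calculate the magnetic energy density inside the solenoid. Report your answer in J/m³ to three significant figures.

u ≈ 4880 J/m³

B = μ₀nI = (4π×10⁻⁷)(3.850×10^3)(22.9) = 0.1108 T.
u = B²/(2μ₀) = (0.1108)²/(2×4π×10⁻⁷) = 4.884×10^3 J/m³.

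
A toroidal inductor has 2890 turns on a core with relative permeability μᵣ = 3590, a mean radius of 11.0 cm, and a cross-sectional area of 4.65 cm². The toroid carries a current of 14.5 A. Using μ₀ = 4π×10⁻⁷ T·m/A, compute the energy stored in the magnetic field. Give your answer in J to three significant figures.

L = μ₀μᵣN²A/(2πR) = (4π×10⁻⁷)(3590)(2890)²(4.650×10^-4)/(2π×0.11) = 25.35 H.
U = ½LI² = ½(25.35)(14.5)² = 2.6649×10^3 J.

U ≈ 2660 J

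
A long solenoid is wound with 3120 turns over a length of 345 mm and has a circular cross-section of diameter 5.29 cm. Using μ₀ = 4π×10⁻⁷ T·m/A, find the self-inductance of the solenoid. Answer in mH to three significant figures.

A = π(d/2)² = π(2.645×10^-2 m)² = 2.198×10^-3 m².
For a long solenoid, L = μ₀N²A/ℓ.
L = (4π×10⁻⁷)(3120)²(2.198×10^-3)/(0.345 m) = 7.793×10^-2 H.

L ≈ 77.9 mH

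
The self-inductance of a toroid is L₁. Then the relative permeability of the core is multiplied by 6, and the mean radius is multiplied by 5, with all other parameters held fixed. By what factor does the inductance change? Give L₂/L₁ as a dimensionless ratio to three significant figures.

For a toroid, L ∝ μᵣN²A/R.
L₂/L₁ = (6) × (5)^-1 = 1.20.

L₂/L₁ = 1.20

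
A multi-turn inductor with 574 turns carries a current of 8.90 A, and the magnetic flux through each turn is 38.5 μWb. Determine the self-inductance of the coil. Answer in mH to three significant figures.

L ≈ 2.48 mH

Self-inductance is defined by L = NΦ_B/I (flux linkage over current).
L = (574)(3.850×10^-5 Wb)/(8.90 A) = 2.483×10^-3 H.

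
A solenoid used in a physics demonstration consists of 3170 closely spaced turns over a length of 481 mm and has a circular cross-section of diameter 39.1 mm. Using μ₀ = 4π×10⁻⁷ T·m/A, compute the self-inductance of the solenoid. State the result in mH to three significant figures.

A = π(d/2)² = π(1.955×10^-2 m)² = 1.201×10^-3 m².
For a long solenoid, L = μ₀N²A/ℓ.
L = (4π×10⁻⁷)(3170)²(1.201×10^-3)/(0.481 m) = 3.152×10^-2 H.

L ≈ 31.5 mH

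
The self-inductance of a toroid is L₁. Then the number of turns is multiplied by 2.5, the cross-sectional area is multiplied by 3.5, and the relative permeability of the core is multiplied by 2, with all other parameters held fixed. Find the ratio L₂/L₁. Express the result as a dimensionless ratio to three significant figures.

L₂/L₁ = 43.8

For a toroid, L ∝ μᵣN²A/R.
L₂/L₁ = (2.5)^2 × (3.5) × (2) = 43.8.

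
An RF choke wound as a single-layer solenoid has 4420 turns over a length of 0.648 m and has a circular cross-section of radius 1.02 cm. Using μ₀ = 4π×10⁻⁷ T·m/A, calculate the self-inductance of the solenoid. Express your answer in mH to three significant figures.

A = πr² = π(1.020×10^-2 m)² = 3.269×10^-4 m².
For a long solenoid, L = μ₀N²A/ℓ.
L = (4π×10⁻⁷)(4420)²(3.269×10^-4)/(0.648 m) = 1.238×10^-2 H.

L ≈ 12.4 mH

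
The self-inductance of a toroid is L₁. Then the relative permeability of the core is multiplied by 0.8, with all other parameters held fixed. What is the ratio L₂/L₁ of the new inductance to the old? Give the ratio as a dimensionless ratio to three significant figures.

For a toroid, L ∝ μᵣN²A/R.
L₂/L₁ = (0.8) = 0.800.

L₂/L₁ = 0.800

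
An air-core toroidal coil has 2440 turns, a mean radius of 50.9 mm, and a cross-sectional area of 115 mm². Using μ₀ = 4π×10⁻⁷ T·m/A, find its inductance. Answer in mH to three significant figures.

For a thin toroid, L = μ₀N²A/(2πR).
L = (4π×10⁻⁷)(2440)²(1.150×10^-4) / (2π×5.090×10^-2 m) = 2.690×10^-3 H.

L ≈ 2.69 mH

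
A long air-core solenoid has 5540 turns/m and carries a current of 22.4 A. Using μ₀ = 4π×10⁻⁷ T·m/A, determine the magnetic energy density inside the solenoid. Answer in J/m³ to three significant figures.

B = μ₀nI = (4π×10⁻⁷)(5.540×10^3)(22.4) = 0.1559 T.
u = B²/(2μ₀) = (0.1559)²/(2×4π×10⁻⁷) = 9.676×10^3 J/m³.

u ≈ 9680 J/m³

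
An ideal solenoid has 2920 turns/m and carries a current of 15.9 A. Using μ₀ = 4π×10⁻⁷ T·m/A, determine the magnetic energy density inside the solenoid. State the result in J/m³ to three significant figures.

B = μ₀nI = (4π×10⁻⁷)(2.920×10^3)(15.9) = 5.834×10^-2 T.
u = B²/(2μ₀) = (5.834×10^-2)²/(2×4π×10⁻⁷) = 1.354×10^3 J/m³.

u ≈ 1350 J/m³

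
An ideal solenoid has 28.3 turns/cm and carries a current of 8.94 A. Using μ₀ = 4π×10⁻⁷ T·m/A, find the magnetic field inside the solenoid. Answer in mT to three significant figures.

B ≈ 31.8 mT

Inside a long solenoid, B = μ₀nI.
B = (4π×10⁻⁷)(2.830×10^3 m⁻¹)(8.94 A) = 3.179×10^-2 T.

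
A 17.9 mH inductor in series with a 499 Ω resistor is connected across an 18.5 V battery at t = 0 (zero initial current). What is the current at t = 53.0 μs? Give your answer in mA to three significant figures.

I ≈ 28.6 mA

τ = L/R = 1.790×10^-2/499 = 3.587×10^-5 s; final current I_∞ = ε/R = 18.5/499 = 3.707×10^-2 A.
I(t) = I_∞(1 − e^(−t/τ)) with t/τ = 1.477.
I = (3.707×10^-2)(1 − e^(−1.477)) = 2.861×10^-2 A.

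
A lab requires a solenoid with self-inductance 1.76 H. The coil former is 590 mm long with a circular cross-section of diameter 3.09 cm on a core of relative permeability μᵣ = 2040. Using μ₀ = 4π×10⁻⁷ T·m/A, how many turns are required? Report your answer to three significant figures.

N ≈ 735 turns

A = π(d/2)² = π(1.545×10^-2 m)² = 7.499×10^-4 m².
From L = μ₀μᵣN²A/ℓ, N = √(Lℓ / (μ₀μᵣA)).
N = √[(1.76)(0.59) / ((4π×10⁻⁷)(2040)×7.499×10^-4)] = √(5.402×10^5) ≈ 735.0.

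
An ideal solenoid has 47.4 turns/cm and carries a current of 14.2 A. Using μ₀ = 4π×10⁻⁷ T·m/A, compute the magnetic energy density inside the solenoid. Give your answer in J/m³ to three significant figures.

B = μ₀nI = (4π×10⁻⁷)(4.740×10^3)(14.2) = 8.458×10^-2 T.
u = B²/(2μ₀) = (8.458×10^-2)²/(2×4π×10⁻⁷) = 2.847×10^3 J/m³.

u ≈ 2850 J/m³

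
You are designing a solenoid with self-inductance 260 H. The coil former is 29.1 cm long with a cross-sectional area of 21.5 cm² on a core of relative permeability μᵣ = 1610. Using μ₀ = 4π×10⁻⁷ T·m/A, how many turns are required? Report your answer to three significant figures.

A = 21.5 cm² = 2.150×10^-3 m².
From L = μ₀μᵣN²A/ℓ, N = √(Lℓ / (μ₀μᵣA)).
N = √[(260)(0.291) / ((4π×10⁻⁷)(1610)×2.150×10^-3)] = √(1.739×10^7) ≈ 4170.6.

N ≈ 4170 turns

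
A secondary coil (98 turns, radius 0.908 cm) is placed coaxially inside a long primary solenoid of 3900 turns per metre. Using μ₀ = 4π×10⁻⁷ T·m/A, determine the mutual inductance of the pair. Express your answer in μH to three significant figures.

M ≈ 124 μH

The outer solenoid produces a uniform field B₁ = μ₀n₁I₁ across the inner coil,
so the flux linkage is N₂Φ = N₂B₁A₂ = μ₀n₁N₂A₂·I₁, giving M = μ₀n₁N₂A₂.
A₂ = πr² = π(9.080×10^-3 m)² = 2.590×10^-4 m².
M = (4π×10⁻⁷)(3900)(98)(2.590×10^-4) = 1.244×10^-4 H.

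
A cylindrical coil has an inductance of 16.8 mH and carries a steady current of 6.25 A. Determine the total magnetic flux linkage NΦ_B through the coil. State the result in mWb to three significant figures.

NΦ_B ≈ 105 mWb

From L = NΦ_B/I, the flux linkage is NΦ_B = LI.
NΦ_B = (1.680×10^-2 H)(6.25 A) = 0.105 Wb.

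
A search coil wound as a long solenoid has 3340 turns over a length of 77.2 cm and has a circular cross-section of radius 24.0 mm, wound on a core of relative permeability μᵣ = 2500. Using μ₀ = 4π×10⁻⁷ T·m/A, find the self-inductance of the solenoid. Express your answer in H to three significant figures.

A = πr² = π(2.400×10^-2 m)² = 1.810×10^-3 m².
For a long solenoid, L = μ₀μᵣN²A/ℓ.
L = (4π×10⁻⁷)(2500)(3340)²(1.810×10^-3)/(0.772 m) = 82.148 H.

L ≈ 82.1 H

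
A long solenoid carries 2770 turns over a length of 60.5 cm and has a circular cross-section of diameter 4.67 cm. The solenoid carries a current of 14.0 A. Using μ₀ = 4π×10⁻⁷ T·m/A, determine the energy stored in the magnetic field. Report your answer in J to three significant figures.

U ≈ 2.68 J

A = π(d/2)² = π(2.335×10^-2 m)² = 1.713×10^-3 m².
L = μ₀N²A/ℓ = (4π×10⁻⁷)(2770)²(1.713×10^-3)/(0.605) = 2.730×10^-2 H.
U = ½LI² = ½(2.730×10^-2)(14.0)² = 2.675 J.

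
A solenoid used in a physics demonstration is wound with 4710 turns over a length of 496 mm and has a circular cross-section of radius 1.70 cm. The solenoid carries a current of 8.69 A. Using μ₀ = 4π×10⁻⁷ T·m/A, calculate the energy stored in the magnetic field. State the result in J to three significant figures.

A = πr² = π(1.700×10^-2 m)² = 9.079×10^-4 m².
L = μ₀N²A/ℓ = (4π×10⁻⁷)(4710)²(9.079×10^-4)/(0.496) = 5.103×10^-2 H.
U = ½LI² = ½(5.103×10^-2)(8.69)² = 1.927 J.

U ≈ 1.93 J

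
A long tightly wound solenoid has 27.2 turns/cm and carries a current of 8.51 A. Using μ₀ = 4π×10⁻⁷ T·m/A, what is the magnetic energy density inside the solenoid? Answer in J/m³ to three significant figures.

u ≈ 337 J/m³

B = μ₀nI = (4π×10⁻⁷)(2.720×10^3)(8.51) = 2.909×10^-2 T.
u = B²/(2μ₀) = (2.909×10^-2)²/(2×4π×10⁻⁷) = 336.6 J/m³.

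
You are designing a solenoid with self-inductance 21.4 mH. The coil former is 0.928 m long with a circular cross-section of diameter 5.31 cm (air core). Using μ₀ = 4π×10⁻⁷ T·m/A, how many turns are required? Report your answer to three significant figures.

N ≈ 2670 turns

A = π(d/2)² = π(2.655×10^-2 m)² = 2.2145×10^-3 m².
From L = μ₀N²A/ℓ, N = √(Lℓ / (μ₀A)).
N = √[(2.140×10^-2)(0.928) / ((4π×10⁻⁷)×2.2145×10^-3)] = √(7.136×10^6) ≈ 2671.4.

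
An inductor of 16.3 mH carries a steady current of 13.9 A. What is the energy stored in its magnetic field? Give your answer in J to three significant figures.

U ≈ 1.57 J

Stored magnetic energy: U = ½LI².
U = ½(1.630×10^-2 H)(13.9 A)² = 1.5747 J.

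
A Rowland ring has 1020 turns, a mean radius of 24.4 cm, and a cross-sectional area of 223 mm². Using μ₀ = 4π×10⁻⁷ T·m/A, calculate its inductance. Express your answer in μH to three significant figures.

L ≈ 190 μH

For a thin toroid, L = μ₀N²A/(2πR).
L = (4π×10⁻⁷)(1020)²(2.230×10^-4) / (2π×0.244 m) = 1.902×10^-4 H.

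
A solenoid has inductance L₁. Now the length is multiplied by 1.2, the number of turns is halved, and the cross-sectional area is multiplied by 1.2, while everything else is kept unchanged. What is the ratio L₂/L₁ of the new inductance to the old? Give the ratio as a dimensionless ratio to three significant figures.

For a solenoid, L ∝ μᵣN²A/ℓ.
L₂/L₁ = (1.2)^-1 × (0.5)^2 × (1.2) = 0.250.

L₂/L₁ = 0.250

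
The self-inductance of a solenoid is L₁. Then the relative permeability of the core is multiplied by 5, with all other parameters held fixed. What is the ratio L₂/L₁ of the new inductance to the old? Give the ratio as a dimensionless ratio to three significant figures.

L₂/L₁ = 5.00

For a solenoid, L ∝ μᵣN²A/ℓ.
L₂/L₁ = (5) = 5.00.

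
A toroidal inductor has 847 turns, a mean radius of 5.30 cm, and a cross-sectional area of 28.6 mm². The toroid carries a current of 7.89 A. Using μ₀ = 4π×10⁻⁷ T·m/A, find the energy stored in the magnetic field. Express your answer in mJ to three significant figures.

U ≈ 2.41 mJ

L = μ₀N²A/(2πR) = (4π×10⁻⁷)(847)²(2.860×10^-5)/(2π×5.300×10^-2) = 7.743×10^-5 H.
U = ½LI² = ½(7.743×10^-5)(7.89)² = 2.410×10^-3 J.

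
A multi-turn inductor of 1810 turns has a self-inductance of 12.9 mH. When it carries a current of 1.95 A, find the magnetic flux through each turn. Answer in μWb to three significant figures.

Φ_B ≈ 13.9 μWb

From L = NΦ_B/I, the flux per turn is Φ_B = LI/N.
Φ_B = (1.290×10^-2 H)(1.95 A)/1810 = 1.390×10^-5 Wb.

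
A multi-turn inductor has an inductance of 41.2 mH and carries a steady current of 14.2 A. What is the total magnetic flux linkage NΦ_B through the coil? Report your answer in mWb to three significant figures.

NΦ_B ≈ 585 mWb

From L = NΦ_B/I, the flux linkage is NΦ_B = LI.
NΦ_B = (4.120×10^-2 H)(14.2 A) = 0.585 Wb.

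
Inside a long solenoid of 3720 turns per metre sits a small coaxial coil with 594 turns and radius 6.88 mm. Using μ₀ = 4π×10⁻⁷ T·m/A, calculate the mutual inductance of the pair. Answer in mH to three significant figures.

M ≈ 0.413 mH

The outer solenoid produces a uniform field B₁ = μ₀n₁I₁ across the inner coil,
so the flux linkage is N₂Φ = N₂B₁A₂ = μ₀n₁N₂A₂·I₁, giving M = μ₀n₁N₂A₂.
A₂ = πr² = π(6.880×10^-3 m)² = 1.487×10^-4 m².
M = (4π×10⁻⁷)(3720)(594)(1.487×10^-4) = 4.129×10^-4 H.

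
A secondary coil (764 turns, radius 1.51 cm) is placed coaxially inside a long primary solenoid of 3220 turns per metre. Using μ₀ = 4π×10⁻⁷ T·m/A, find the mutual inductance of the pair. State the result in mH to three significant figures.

The outer solenoid produces a uniform field B₁ = μ₀n₁I₁ across the inner coil,
so the flux linkage is N₂Φ = N₂B₁A₂ = μ₀n₁N₂A₂·I₁, giving M = μ₀n₁N₂A₂.
A₂ = πr² = π(1.510×10^-2 m)² = 7.163×10^-4 m².
M = (4π×10⁻⁷)(3220)(764)(7.163×10^-4) = 2.214×10^-3 H.

M ≈ 2.21 mH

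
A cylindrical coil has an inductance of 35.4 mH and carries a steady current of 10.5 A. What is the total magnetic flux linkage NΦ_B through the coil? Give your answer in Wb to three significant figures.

NΦ_B ≈ 0.372 Wb

From L = NΦ_B/I, the flux linkage is NΦ_B = LI.
NΦ_B = (3.540×10^-2 H)(10.5 A) = 0.3717 Wb.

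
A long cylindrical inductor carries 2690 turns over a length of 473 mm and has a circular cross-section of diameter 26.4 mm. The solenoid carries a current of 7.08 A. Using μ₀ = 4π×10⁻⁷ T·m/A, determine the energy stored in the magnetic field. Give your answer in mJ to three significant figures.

A = π(d/2)² = π(1.320×10^-2 m)² = 5.474×10^-4 m².
L = μ₀N²A/ℓ = (4π×10⁻⁷)(2690)²(5.474×10^-4)/(0.473) = 1.052×10^-2 H.
U = ½LI² = ½(1.052×10^-2)(7.08)² = 0.2637 J.

U ≈ 264 mJ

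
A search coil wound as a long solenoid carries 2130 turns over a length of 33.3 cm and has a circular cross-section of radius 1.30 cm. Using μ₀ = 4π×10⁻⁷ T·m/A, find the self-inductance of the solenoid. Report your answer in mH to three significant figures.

A = πr² = π(1.300×10^-2 m)² = 5.309×10^-4 m².
For a long solenoid, L = μ₀N²A/ℓ.
L = (4π×10⁻⁷)(2130)²(5.309×10^-4)/(0.333 m) = 9.090×10^-3 H.

L ≈ 9.09 mH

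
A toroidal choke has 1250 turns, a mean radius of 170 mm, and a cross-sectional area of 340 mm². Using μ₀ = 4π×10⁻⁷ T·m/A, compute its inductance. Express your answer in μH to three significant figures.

L ≈ 625 μH

For a thin toroid, L = μ₀N²A/(2πR).
L = (4π×10⁻⁷)(1250)²(3.400×10^-4) / (2π×0.17 m) = 6.250×10^-4 H.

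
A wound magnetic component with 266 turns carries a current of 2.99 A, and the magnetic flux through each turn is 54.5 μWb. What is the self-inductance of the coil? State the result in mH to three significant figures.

Self-inductance is defined by L = NΦ_B/I (flux linkage over current).
L = (266)(5.450×10^-5 Wb)/(2.99 A) = 4.848×10^-3 H.

L ≈ 4.85 mH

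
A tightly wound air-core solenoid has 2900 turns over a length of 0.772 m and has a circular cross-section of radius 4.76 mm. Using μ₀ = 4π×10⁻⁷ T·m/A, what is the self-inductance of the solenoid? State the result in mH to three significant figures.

A = πr² = π(4.760×10^-3 m)² = 7.118×10^-5 m².
For a long solenoid, L = μ₀N²A/ℓ.
L = (4π×10⁻⁷)(2900)²(7.118×10^-5)/(0.772 m) = 9.744×10^-4 H.

L ≈ 0.974 mH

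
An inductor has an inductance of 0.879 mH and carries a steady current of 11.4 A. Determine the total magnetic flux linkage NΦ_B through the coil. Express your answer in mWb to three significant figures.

NΦ_B ≈ 10.0 mWb

From L = NΦ_B/I, the flux linkage is NΦ_B = LI.
NΦ_B = (8.790×10^-4 H)(11.4 A) = 1.002×10^-2 Wb.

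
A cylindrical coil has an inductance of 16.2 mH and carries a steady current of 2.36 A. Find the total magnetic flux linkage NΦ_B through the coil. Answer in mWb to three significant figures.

NΦ_B ≈ 38.2 mWb

From L = NΦ_B/I, the flux linkage is NΦ_B = LI.
NΦ_B = (1.620×10^-2 H)(2.36 A) = 3.823×10^-2 Wb.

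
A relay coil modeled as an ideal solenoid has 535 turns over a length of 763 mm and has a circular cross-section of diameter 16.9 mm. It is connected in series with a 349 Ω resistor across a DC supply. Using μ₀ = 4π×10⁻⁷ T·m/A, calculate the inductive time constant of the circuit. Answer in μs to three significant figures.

τ ≈ 0.303 μs

A = π(d/2)² = π(8.450×10^-3 m)² = 2.243×10^-4 m².
L = μ₀N²A/ℓ = (4π×10⁻⁷)(535)²(2.243×10^-4)/(0.763) = 1.057×10^-4 H.
τ = L/R = (1.057×10^-4)/(349) = 3.030×10^-7 s.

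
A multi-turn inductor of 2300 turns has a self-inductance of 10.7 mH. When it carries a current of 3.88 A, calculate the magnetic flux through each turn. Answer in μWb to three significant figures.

From L = NΦ_B/I, the flux per turn is Φ_B = LI/N.
Φ_B = (1.070×10^-2 H)(3.88 A)/2300 = 1.805×10^-5 Wb.

Φ_B ≈ 18.1 μWb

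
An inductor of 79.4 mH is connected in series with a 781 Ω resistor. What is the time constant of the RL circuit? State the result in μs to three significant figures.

τ ≈ 102 μs

τ = L/R = (7.940×10^-2 H)/(781 Ω) = 1.017×10^-4 s.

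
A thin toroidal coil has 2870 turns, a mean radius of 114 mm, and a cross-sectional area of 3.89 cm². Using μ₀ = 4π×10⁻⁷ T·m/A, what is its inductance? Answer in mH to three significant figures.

L ≈ 5.62 mH

For a thin toroid, L = μ₀N²A/(2πR).
L = (4π×10⁻⁷)(2870)²(3.890×10^-4) / (2π×0.114 m) = 5.621×10^-3 H.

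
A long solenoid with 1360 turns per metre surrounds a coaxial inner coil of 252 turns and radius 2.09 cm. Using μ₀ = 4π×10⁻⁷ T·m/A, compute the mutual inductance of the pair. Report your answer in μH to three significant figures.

The outer solenoid produces a uniform field B₁ = μ₀n₁I₁ across the inner coil,
so the flux linkage is N₂Φ = N₂B₁A₂ = μ₀n₁N₂A₂·I₁, giving M = μ₀n₁N₂A₂.
A₂ = πr² = π(2.090×10^-2 m)² = 1.372×10^-3 m².
M = (4π×10⁻⁷)(1360)(252)(1.372×10^-3) = 5.910×10^-4 H.

M ≈ 591 μH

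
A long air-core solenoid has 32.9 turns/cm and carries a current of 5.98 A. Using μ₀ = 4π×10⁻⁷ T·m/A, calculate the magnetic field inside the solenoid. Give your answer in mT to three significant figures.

B ≈ 24.7 mT

Inside a long solenoid, B = μ₀nI.
B = (4π×10⁻⁷)(3.290×10^3 m⁻¹)(5.98 A) = 2.472×10^-2 T.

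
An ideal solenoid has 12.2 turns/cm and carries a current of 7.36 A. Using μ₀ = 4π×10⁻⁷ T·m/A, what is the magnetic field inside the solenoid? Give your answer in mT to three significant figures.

B ≈ 11.3 mT

Inside a long solenoid, B = μ₀nI.
B = (4π×10⁻⁷)(1.220×10^3 m⁻¹)(7.36 A) = 1.128×10^-2 T.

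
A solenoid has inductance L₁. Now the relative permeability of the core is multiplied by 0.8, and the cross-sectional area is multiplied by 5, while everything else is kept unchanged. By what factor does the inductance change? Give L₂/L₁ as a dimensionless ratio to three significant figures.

L₂/L₁ = 4.00

For a solenoid, L ∝ μᵣN²A/ℓ.
L₂/L₁ = (0.8) × (5) = 4.00.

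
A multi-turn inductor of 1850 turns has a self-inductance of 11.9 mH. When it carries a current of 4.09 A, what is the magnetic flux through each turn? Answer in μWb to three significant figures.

From L = NΦ_B/I, the flux per turn is Φ_B = LI/N.
Φ_B = (1.190×10^-2 H)(4.09 A)/1850 = 2.631×10^-5 Wb.

Φ_B ≈ 26.3 μWb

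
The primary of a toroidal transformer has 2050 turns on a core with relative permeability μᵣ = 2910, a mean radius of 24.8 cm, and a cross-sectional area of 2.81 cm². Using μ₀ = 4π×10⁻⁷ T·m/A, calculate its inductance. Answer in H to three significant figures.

L ≈ 2.77 H

For a thin toroid, L = μ₀μᵣN²A/(2πR).
L = (4π×10⁻⁷)(2910)(2050)²(2.810×10^-4) / (2π×0.248 m) = 2.771 H.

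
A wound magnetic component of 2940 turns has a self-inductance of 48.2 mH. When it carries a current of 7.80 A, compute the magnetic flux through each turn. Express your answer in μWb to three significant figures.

From L = NΦ_B/I, the flux per turn is Φ_B = LI/N.
Φ_B = (4.820×10^-2 H)(7.80 A)/2940 = 1.279×10^-4 Wb.

Φ_B ≈ 128 μWb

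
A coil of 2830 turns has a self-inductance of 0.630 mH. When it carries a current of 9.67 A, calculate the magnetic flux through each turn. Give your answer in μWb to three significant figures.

Φ_B ≈ 2.15 μWb

From L = NΦ_B/I, the flux per turn is Φ_B = LI/N.
Φ_B = (6.300×10^-4 H)(9.67 A)/2830 = 2.153×10^-6 Wb.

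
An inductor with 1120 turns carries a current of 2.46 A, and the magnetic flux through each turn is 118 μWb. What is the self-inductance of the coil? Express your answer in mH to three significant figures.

L ≈ 53.7 mH

Self-inductance is defined by L = NΦ_B/I (flux linkage over current).
L = (1120)(1.180×10^-4 Wb)/(2.46 A) = 5.372×10^-2 H.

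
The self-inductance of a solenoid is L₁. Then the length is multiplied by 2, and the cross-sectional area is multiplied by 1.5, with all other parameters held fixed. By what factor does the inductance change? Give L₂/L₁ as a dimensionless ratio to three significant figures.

For a solenoid, L ∝ μᵣN²A/ℓ.
L₂/L₁ = (2)^-1 × (1.5) = 0.750.

L₂/L₁ = 0.750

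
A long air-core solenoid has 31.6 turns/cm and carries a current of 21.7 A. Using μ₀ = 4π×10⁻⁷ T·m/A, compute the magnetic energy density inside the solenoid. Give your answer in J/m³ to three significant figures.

B = μ₀nI = (4π×10⁻⁷)(3.160×10^3)(21.7) = 8.617×10^-2 T.
u = B²/(2μ₀) = (8.617×10^-2)²/(2×4π×10⁻⁷) = 2.954×10^3 J/m³.

u ≈ 2950 J/m³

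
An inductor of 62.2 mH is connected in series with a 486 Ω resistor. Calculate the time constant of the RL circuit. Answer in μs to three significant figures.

τ = L/R = (6.220×10^-2 H)/(486 Ω) = 1.280×10^-4 s.

τ ≈ 128 μs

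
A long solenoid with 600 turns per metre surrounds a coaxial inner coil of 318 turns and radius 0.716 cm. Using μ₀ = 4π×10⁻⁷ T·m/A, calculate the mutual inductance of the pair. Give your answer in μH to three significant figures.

M ≈ 38.6 μH

The outer solenoid produces a uniform field B₁ = μ₀n₁I₁ across the inner coil,
so the flux linkage is N₂Φ = N₂B₁A₂ = μ₀n₁N₂A₂·I₁, giving M = μ₀n₁N₂A₂.
A₂ = πr² = π(7.160×10^-3 m)² = 1.611×10^-4 m².
M = (4π×10⁻⁷)(600)(318)(1.611×10^-4) = 3.862×10^-5 H.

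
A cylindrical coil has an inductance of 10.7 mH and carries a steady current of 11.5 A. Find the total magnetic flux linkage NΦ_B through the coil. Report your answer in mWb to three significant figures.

From L = NΦ_B/I, the flux linkage is NΦ_B = LI.
NΦ_B = (1.070×10^-2 H)(11.5 A) = 0.123 Wb.

NΦ_B ≈ 123 mWb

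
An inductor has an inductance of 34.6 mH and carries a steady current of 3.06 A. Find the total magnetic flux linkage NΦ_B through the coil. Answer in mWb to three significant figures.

From L = NΦ_B/I, the flux linkage is NΦ_B = LI.
NΦ_B = (3.460×10^-2 H)(3.06 A) = 0.1059 Wb.

NΦ_B ≈ 106 mWb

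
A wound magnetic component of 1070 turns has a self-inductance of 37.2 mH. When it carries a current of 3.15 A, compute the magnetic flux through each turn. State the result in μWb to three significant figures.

Φ_B ≈ 110 μWb

From L = NΦ_B/I, the flux per turn is Φ_B = LI/N.
Φ_B = (3.720×10^-2 H)(3.15 A)/1070 = 1.095×10^-4 Wb.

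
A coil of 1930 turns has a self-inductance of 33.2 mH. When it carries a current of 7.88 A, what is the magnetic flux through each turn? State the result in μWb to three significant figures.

From L = NΦ_B/I, the flux per turn is Φ_B = LI/N.
Φ_B = (3.320×10^-2 H)(7.88 A)/1930 = 1.356×10^-4 Wb.

Φ_B ≈ 136 μWb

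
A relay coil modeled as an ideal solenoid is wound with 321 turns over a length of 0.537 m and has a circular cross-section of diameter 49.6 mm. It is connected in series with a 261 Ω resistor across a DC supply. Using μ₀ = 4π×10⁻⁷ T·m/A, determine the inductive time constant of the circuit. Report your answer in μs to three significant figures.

A = π(d/2)² = π(2.480×10^-2 m)² = 1.932×10^-3 m².
L = μ₀N²A/ℓ = (4π×10⁻⁷)(321)²(1.932×10^-3)/(0.537) = 4.659×10^-4 H.
τ = L/R = (4.659×10^-4)/(261) = 1.785×10^-6 s.

τ ≈ 1.79 μs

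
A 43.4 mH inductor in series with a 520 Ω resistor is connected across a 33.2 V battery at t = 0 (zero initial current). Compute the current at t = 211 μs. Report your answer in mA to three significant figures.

τ = L/R = 4.340×10^-2/520 = 8.346×10^-5 s; final current I_∞ = ε/R = 33.2/520 = 6.3846×10^-2 A.
I(t) = I_∞(1 − e^(−t/τ)) with t/τ = 2.528.
I = (6.3846×10^-2)(1 − e^(−2.528)) = 5.875×10^-2 A.

I ≈ 58.8 mA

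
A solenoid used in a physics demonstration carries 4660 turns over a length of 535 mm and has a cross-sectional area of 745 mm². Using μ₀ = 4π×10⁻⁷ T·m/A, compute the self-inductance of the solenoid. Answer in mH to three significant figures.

L ≈ 38.0 mH

A = 745 mm² = 7.450×10^-4 m².
For a long solenoid, L = μ₀N²A/ℓ.
L = (4π×10⁻⁷)(4660)²(7.450×10^-4)/(0.535 m) = 3.800×10^-2 H.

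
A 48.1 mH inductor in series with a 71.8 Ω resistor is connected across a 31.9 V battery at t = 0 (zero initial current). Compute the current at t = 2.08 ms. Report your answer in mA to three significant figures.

I ≈ 424 mA

τ = L/R = 4.810×10^-2/71.8 = 6.699×10^-4 s; final current I_∞ = ε/R = 31.9/71.8 = 0.4443 A.
I(t) = I_∞(1 − e^(−t/τ)) with t/τ = 3.105.
I = (0.4443)(1 − e^(−3.105)) = 0.4244 A.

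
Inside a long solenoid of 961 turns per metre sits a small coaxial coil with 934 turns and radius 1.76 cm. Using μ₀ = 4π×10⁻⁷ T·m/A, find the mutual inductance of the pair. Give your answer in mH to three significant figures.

The outer solenoid produces a uniform field B₁ = μ₀n₁I₁ across the inner coil,
so the flux linkage is N₂Φ = N₂B₁A₂ = μ₀n₁N₂A₂·I₁, giving M = μ₀n₁N₂A₂.
A₂ = πr² = π(1.760×10^-2 m)² = 9.731×10^-4 m².
M = (4π×10⁻⁷)(961)(934)(9.731×10^-4) = 1.098×10^-3 H.

M ≈ 1.10 mH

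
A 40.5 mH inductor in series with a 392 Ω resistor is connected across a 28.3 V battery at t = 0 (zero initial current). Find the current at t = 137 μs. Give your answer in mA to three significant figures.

I ≈ 53.0 mA

τ = L/R = 4.050×10^-2/392 = 1.033×10^-4 s; final current I_∞ = ε/R = 28.3/392 = 7.219×10^-2 A.
I(t) = I_∞(1 − e^(−t/τ)) with t/τ = 1.326.
I = (7.219×10^-2)(1 − e^(−1.326)) = 5.302×10^-2 A.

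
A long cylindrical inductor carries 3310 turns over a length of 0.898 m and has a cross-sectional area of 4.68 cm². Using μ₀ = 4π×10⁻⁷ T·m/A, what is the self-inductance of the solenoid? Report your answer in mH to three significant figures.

A = 4.68 cm² = 4.680×10^-4 m².
For a long solenoid, L = μ₀N²A/ℓ.
L = (4π×10⁻⁷)(3310)²(4.680×10^-4)/(0.898 m) = 7.175×10^-3 H.

L ≈ 7.18 mH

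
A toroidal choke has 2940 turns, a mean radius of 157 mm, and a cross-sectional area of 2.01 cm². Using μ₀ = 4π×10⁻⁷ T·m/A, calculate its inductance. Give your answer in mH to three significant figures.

For a thin toroid, L = μ₀N²A/(2πR).
L = (4π×10⁻⁷)(2940)²(2.010×10^-4) / (2π×0.157 m) = 2.213×10^-3 H.

L ≈ 2.21 mH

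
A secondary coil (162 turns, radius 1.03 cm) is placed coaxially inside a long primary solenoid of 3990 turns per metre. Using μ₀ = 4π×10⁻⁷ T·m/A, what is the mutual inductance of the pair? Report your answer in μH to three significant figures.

The outer solenoid produces a uniform field B₁ = μ₀n₁I₁ across the inner coil,
so the flux linkage is N₂Φ = N₂B₁A₂ = μ₀n₁N₂A₂·I₁, giving M = μ₀n₁N₂A₂.
A₂ = πr² = π(1.030×10^-2 m)² = 3.333×10^-4 m².
M = (4π×10⁻⁷)(3990)(162)(3.333×10^-4) = 2.707×10^-4 H.

M ≈ 271 μH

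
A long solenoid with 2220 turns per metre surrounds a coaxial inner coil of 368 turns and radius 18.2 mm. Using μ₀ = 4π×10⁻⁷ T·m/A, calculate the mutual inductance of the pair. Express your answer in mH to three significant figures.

The outer solenoid produces a uniform field B₁ = μ₀n₁I₁ across the inner coil,
so the flux linkage is N₂Φ = N₂B₁A₂ = μ₀n₁N₂A₂·I₁, giving M = μ₀n₁N₂A₂.
A₂ = πr² = π(1.820×10^-2 m)² = 1.041×10^-3 m².
M = (4π×10⁻⁷)(2220)(368)(1.041×10^-3) = 1.068×10^-3 H.

M ≈ 1.07 mH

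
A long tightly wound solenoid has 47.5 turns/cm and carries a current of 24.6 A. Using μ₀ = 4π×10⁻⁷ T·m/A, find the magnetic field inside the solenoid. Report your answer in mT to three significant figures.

B ≈ 147 mT

Inside a long solenoid, B = μ₀nI.
B = (4π×10⁻⁷)(4.750×10^3 m⁻¹)(24.6 A) = 0.1468 T.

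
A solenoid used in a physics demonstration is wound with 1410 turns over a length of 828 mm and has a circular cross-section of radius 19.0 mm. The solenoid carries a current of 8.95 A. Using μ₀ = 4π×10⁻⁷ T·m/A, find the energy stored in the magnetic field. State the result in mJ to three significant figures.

A = πr² = π(1.900×10^-2 m)² = 1.134×10^-3 m².
L = μ₀N²A/ℓ = (4π×10⁻⁷)(1410)²(1.134×10^-3)/(0.828) = 3.422×10^-3 H.
U = ½LI² = ½(3.422×10^-3)(8.95)² = 0.1371 J.

U ≈ 137 mJ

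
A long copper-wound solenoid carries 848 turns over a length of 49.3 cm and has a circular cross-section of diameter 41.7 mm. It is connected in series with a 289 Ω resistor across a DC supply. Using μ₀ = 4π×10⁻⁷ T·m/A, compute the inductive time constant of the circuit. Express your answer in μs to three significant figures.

A = π(d/2)² = π(2.085×10^-2 m)² = 1.366×10^-3 m².
L = μ₀N²A/ℓ = (4π×10⁻⁷)(848)²(1.366×10^-3)/(0.493) = 2.503×10^-3 H.
τ = L/R = (2.503×10^-3)/(289) = 8.662×10^-6 s.

τ ≈ 8.66 μs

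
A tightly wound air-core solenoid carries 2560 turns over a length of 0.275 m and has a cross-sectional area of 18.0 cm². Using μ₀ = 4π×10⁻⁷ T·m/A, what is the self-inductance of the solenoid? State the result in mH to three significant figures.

A = 18.0 cm² = 1.800×10^-3 m².
For a long solenoid, L = μ₀N²A/ℓ.
L = (4π×10⁻⁷)(2560)²(1.800×10^-3)/(0.275 m) = 5.391×10^-2 H.

L ≈ 53.9 mH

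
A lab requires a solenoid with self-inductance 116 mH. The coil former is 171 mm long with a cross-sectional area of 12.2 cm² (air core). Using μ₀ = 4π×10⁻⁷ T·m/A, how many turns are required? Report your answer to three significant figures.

N ≈ 3600 turns

A = 12.2 cm² = 1.220×10^-3 m².
From L = μ₀N²A/ℓ, N = √(Lℓ / (μ₀A)).
N = √[(0.116)(0.171) / ((4π×10⁻⁷)×1.220×10^-3)] = √(1.294×10^7) ≈ 3597.0.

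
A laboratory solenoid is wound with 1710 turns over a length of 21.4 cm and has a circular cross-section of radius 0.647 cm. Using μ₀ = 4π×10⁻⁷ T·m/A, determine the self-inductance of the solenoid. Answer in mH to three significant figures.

A = πr² = π(6.470×10^-3 m)² = 1.315×10^-4 m².
For a long solenoid, L = μ₀N²A/ℓ.
L = (4π×10⁻⁷)(1710)²(1.315×10^-4)/(0.214 m) = 2.258×10^-3 H.

L ≈ 2.26 mH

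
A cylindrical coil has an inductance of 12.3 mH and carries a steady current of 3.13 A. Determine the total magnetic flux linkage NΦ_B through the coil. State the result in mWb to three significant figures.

From L = NΦ_B/I, the flux linkage is NΦ_B = LI.
NΦ_B = (1.230×10^-2 H)(3.13 A) = 3.850×10^-2 Wb.

NΦ_B ≈ 38.5 mWb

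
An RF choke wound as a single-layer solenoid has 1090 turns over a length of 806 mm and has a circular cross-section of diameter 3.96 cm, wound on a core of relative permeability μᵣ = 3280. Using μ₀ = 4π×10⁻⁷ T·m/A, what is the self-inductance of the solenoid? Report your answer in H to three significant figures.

L ≈ 7.48 H

A = π(d/2)² = π(1.980×10^-2 m)² = 1.232×10^-3 m².
For a long solenoid, L = μ₀μᵣN²A/ℓ.
L = (4π×10⁻⁷)(3280)(1090)²(1.232×10^-3)/(0.806 m) = 7.483 H.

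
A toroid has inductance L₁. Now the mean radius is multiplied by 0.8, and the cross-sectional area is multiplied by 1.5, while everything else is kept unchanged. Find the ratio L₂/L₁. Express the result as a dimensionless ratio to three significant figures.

For a toroid, L ∝ μᵣN²A/R.
L₂/L₁ = (0.8)^-1 × (1.5) = 1.88.

L₂/L₁ = 1.88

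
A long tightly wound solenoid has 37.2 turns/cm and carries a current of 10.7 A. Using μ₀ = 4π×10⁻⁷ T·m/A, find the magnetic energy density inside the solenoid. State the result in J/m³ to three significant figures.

u ≈ 995 J/m³

B = μ₀nI = (4π×10⁻⁷)(3.720×10^3)(10.7) = 5.002×10^-2 T.
u = B²/(2μ₀) = (5.002×10^-2)²/(2×4π×10⁻⁷) = 995.48 J/m³.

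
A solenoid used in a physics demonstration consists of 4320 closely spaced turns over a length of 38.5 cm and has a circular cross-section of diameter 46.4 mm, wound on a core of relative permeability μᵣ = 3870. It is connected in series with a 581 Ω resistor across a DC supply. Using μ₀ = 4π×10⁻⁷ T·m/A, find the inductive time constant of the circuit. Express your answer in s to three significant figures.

A = π(d/2)² = π(2.320×10^-2 m)² = 1.691×10^-3 m².
L = μ₀μᵣN²A/ℓ = (4π×10⁻⁷)(3870)(4320)²(1.691×10^-3)/(0.385) = 398.6 H.
τ = L/R = (398.6)/(581) = 0.6861 s.

τ ≈ 0.686 s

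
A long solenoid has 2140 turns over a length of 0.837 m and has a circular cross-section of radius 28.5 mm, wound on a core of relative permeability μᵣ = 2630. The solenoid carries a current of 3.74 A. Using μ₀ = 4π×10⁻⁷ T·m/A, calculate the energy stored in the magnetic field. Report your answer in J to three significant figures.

U ≈ 323 J

A = πr² = π(2.850×10^-2 m)² = 2.552×10^-3 m².
L = μ₀μᵣN²A/ℓ = (4π×10⁻⁷)(2630)(2140)²(2.552×10^-3)/(0.837) = 46.14 H.
U = ½LI² = ½(46.14)(3.74)² = 322.7 J.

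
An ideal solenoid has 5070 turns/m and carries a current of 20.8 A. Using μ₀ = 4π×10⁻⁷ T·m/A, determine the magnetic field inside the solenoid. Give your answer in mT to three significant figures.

Inside a long solenoid, B = μ₀nI.
B = (4π×10⁻⁷)(5.070×10^3 m⁻¹)(20.8 A) = 0.1325 T.

B ≈ 133 mT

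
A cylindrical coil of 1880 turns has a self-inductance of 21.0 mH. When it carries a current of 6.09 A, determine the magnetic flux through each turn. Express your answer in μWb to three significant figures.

From L = NΦ_B/I, the flux per turn is Φ_B = LI/N.
Φ_B = (2.100×10^-2 H)(6.09 A)/1880 = 6.803×10^-5 Wb.

Φ_B ≈ 68.0 μWb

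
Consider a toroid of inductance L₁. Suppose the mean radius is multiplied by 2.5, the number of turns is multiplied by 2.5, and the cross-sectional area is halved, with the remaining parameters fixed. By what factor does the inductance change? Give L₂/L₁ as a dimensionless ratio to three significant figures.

L₂/L₁ = 1.25

For a toroid, L ∝ μᵣN²A/R.
L₂/L₁ = (2.5)^-1 × (2.5)^2 × (0.5) = 1.25.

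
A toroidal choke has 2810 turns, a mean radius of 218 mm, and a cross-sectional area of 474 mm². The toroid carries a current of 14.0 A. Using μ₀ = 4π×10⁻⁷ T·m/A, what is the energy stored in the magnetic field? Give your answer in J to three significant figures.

U ≈ 0.337 J

L = μ₀N²A/(2πR) = (4π×10⁻⁷)(2810)²(4.740×10^-4)/(2π×0.218) = 3.434×10^-3 H.
U = ½LI² = ½(3.434×10^-3)(14.0)² = 0.3365 J.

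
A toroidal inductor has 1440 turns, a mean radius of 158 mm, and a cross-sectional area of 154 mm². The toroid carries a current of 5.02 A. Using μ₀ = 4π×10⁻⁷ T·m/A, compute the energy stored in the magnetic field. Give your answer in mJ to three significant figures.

U ≈ 5.09 mJ

L = μ₀N²A/(2πR) = (4π×10⁻⁷)(1440)²(1.540×10^-4)/(2π×0.158) = 4.042×10^-4 H.
U = ½LI² = ½(4.042×10^-4)(5.02)² = 5.093×10^-3 J.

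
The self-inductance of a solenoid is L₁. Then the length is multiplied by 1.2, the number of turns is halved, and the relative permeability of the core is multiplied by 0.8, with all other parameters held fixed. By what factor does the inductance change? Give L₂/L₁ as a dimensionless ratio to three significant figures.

L₂/L₁ = 0.167

For a solenoid, L ∝ μᵣN²A/ℓ.
L₂/L₁ = (1.2)^-1 × (0.5)^2 × (0.8) = 0.167.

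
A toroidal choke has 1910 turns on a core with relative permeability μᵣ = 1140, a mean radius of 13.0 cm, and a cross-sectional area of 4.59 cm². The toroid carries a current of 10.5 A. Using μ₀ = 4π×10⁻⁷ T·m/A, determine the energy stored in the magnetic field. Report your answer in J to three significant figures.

L = μ₀μᵣN²A/(2πR) = (4π×10⁻⁷)(1140)(1910)²(4.590×10^-4)/(2π×0.13) = 2.937 H.
U = ½LI² = ½(2.937)(10.5)² = 161.9 J.

U ≈ 162 J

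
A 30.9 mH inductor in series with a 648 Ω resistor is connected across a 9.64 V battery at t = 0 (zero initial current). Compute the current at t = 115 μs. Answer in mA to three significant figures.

I ≈ 13.5 mA

τ = L/R = 3.090×10^-2/648 = 4.769×10^-5 s; final current I_∞ = ε/R = 9.64/648 = 1.488×10^-2 A.
I(t) = I_∞(1 − e^(−t/τ)) with t/τ = 2.412.
I = (1.488×10^-2)(1 − e^(−2.412)) = 1.354×10^-2 A.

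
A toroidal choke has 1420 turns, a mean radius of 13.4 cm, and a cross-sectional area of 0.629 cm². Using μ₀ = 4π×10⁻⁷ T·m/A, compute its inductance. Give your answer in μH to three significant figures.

For a thin toroid, L = μ₀N²A/(2πR).
L = (4π×10⁻⁷)(1420)²(6.290×10^-5) / (2π×0.134 m) = 1.893×10^-4 H.

L ≈ 189 μH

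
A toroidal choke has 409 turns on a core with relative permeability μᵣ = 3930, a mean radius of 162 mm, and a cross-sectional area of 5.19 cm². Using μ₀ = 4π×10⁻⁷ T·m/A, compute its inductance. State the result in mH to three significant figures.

L ≈ 421 mH

For a thin toroid, L = μ₀μᵣN²A/(2πR).
L = (4π×10⁻⁷)(3930)(409)²(5.190×10^-4) / (2π×0.162 m) = 0.4212 H.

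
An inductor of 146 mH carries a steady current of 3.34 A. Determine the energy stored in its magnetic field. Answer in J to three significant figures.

U ≈ 0.814 J

Stored magnetic energy: U = ½LI².
U = ½(0.146 H)(3.34 A)² = 0.8144 J.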